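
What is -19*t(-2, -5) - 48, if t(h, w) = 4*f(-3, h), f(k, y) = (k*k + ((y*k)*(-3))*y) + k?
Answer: -3240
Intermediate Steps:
f(k, y) = k + k**2 - 3*k*y**2 (f(k, y) = (k**2 + ((k*y)*(-3))*y) + k = (k**2 + (-3*k*y)*y) + k = (k**2 - 3*k*y**2) + k = k + k**2 - 3*k*y**2)
t(h, w) = 24 + 36*h**2 (t(h, w) = 4*(-3*(1 - 3 - 3*h**2)) = 4*(-3*(-2 - 3*h**2)) = 4*(6 + 9*h**2) = 24 + 36*h**2)
-19*t(-2, -5) - 48 = -19*(24 + 36*(-2)**2) - 48 = -19*(24 + 36*4) - 48 = -19*(24 + 144) - 48 = -19*168 - 48 = -3192 - 48 = -3240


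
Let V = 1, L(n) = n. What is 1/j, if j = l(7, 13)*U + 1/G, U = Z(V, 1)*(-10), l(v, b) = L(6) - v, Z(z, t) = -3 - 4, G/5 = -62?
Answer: -310/21701 ≈ -0.014285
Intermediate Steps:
G = -310 (G = 5*(-62) = -310)
Z(z, t) = -7
l(v, b) = 6 - v
U = 70 (U = -7*(-10) = 70)
j = -21701/310 (j = (6 - 1*7)*70 + 1/(-310) = (6 - 7)*70 - 1/310 = -1*70 - 1/310 = -70 - 1/310 = -21701/310 ≈ -70.003)
1/j = 1/(-21701/310) = -310/21701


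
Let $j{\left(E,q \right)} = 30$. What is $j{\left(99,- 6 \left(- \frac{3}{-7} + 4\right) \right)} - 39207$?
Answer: $-39177$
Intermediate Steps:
$j{\left(99,- 6 \left(- \frac{3}{-7} + 4\right) \right)} - 39207 = 30 - 39207 = -39177$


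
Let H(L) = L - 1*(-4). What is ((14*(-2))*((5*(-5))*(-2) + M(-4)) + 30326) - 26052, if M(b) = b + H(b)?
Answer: 2986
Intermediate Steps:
H(L) = 4 + L (H(L) = L + 4 = 4 + L)
M(b) = 4 + 2*b (M(b) = b + (4 + b) = 4 + 2*b)
((14*(-2))*((5*(-5))*(-2) + M(-4)) + 30326) - 26052 = ((14*(-2))*((5*(-5))*(-2) + (4 + 2*(-4))) + 30326) - 26052 = (-28*(-25*(-2) + (4 - 8)) + 30326) - 26052 = (-28*(50 - 4) + 30326) - 26052 = (-28*46 + 30326) - 26052 = (-1288 + 30326) - 26052 = 29038 - 26052 = 2986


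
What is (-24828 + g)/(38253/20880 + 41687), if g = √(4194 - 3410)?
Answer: -172608000/290154271 ≈ -0.59488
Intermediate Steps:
g = 28 (g = √784 = 28)
(-24828 + g)/(38253/20880 + 41687) = (-24828 + 28)/(38253/20880 + 41687) = -24800/(38253*(1/20880) + 41687) = -24800/(12751/6960 + 41687) = -24800/290154271/6960 = -24800*6960/290154271 = -172608000/290154271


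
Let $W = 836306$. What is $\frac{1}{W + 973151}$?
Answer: $\frac{1}{1809457} \approx 5.5265 \cdot 10^{-7}$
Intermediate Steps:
$\frac{1}{W + 973151} = \frac{1}{836306 + 973151} = \frac{1}{1809457}$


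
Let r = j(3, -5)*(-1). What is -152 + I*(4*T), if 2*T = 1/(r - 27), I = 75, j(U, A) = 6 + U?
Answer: -937/6 ≈ -156.17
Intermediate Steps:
r = -9 (r = (6 + 3)*(-1) = 9*(-1) = -9)
T = -1/72 (T = 1/(2*(-9 - 27)) = (½)/(-36) = (½)*(-1/36) = -1/72 ≈ -0.013889)
-152 + I*(4*T) = -152 + 75*(4*(-1/72)) = -152 + 75*(-1/18) = -152 - 25/6 = -937/6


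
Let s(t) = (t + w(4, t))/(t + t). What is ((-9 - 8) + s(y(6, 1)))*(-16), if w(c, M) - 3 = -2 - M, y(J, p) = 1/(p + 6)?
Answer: 216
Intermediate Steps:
y(J, p) = 1/(6 + p)
w(c, M) = 1 - M (w(c, M) = 3 + (-2 - M) = 1 - M)
s(t) = 1/(2*t) (s(t) = (t + (1 - t))/(t + t) = 1/(2*t))
((-9 - 8) + s(y(6, 1)))*(-16) = ((-9 - 8) + 1/(2*(1/(6 + 1))))*(-16) = (-17 + 1/(2*(1/7)))*(-16) = (-17 + (1/2)*7)*(-16) = (-17 + 7/2)*(-16) = -27/2*(-16) = 216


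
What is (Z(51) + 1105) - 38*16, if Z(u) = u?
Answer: 548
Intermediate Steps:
(Z(51) + 1105) - 38*16 = (51 + 1105) - 38*16 = 1156 - 608 = 548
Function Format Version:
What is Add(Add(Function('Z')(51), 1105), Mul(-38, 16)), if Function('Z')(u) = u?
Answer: 548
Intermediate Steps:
Add(Add(Function('Z')(51), 1105), Mul(-38, 16)) = Add(Add(51, 1105), Mul(-38, 16)) = Add(1156, -608) = 548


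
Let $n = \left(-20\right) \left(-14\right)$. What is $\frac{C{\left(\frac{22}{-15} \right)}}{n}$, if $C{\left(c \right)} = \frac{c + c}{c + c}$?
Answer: $\frac{1}{280} \approx 0.0035714$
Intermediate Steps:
$C{\left(c \right)} = 1$ ($C{\left(c \right)} = \frac{2 c}{2 c} = 2 c \frac{1}{2 c} = 1$)
$n = 280$
$\frac{C{\left(\frac{22}{-15} \right)}}{n} = 1 \cdot \frac{1}{280} = \frac{1}{280}$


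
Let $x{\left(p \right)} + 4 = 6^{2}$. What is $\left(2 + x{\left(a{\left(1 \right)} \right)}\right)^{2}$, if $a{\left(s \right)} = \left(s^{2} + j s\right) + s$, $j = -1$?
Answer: $1156$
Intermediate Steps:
$a{\left(s \right)} = s^{2}$ ($a{\left(s \right)} = \left(s^{2} - s\right) + s = s^{2}$)
$x{\left(p \right)} = 32$ ($x{\left(p \right)} = -4 + 6^{2} = -4 + 36 = 32$)
$\left(2 + x{\left(a{\left(1 \right)} \right)}\right)^{2} = \left(2 + 32\right)^{2} = 34^{2} = 1156$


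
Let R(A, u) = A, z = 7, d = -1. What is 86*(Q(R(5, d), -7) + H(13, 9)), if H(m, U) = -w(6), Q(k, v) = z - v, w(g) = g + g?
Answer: 172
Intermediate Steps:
w(g) = 2*g
Q(k, v) = 7 - v
H(m, U) = -12 (H(m, U) = -2*6 = -1*12 = -12)
86*(Q(R(5, d), -7) + H(13, 9)) = 86*((7 - 1*(-7)) - 12) = 86*((7 + 7) - 12) = 86*(14 - 12) = 86*2 = 172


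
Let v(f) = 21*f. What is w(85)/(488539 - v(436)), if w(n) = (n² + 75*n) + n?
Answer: 805/28199 ≈ 0.028547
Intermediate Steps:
w(n) = n² + 76*n
w(85)/(488539 - v(436)) = (85*(76 + 85))/(488539 - 21*436) = (85*161)/(488539 - 1*9156) = 13685/(488539 - 9156) = 13685/479383 = 13685*(1/479383) = 805/28199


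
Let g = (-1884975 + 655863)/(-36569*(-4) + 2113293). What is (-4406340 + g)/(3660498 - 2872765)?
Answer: -9956430496572/1779937067077 ≈ -5.5937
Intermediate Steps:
g = -1229112/2259569 (g = -1229112/(146276 + 2113293) = -1229112/2259569 ≈ -0.54396)
(-4406340 + g)/(3660498 - 2872765) = (-4406340 - 1229112/2259569)/(3660498 - 2872765) = -9956430496572/2259569/787733 = -9956430496572/2259569*1/787733 = -9956430496572/1779937067077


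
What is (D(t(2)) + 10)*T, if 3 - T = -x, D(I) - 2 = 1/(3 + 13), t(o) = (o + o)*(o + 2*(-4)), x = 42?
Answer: 8685/16 ≈ 542.81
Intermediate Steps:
t(o) = 2*o*(-8 + o) (t(o) = (2*o)*(o - 8) = (2*o)*(-8 + o) = 2*o*(-8 + o))
D(I) = 33/16 (D(I) = 2 + 1/(3 + 13) = 2 + 1/16 = 33/16)
T = 45 (T = 3 - (-1)*42 = 3 - 1*(-42) = 3 + 42 = 45)
(D(t(2)) + 10)*T = (33/16 + 10)*45 = (193/16)*45 = 8685/16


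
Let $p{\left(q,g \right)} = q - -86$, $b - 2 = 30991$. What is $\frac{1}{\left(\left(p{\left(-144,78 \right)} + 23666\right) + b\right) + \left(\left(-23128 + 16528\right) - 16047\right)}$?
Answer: $\frac{1}{31954} \approx 3.1295 \cdot 10^{-5}$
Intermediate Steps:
$b = 30993$ ($b = 2 + 30991 = 30993$)
$p{\left(q,g \right)} = 86 + q$ ($p{\left(q,g \right)} = q + 86 = 86 + q$)
$\frac{1}{\left(\left(p{\left(-144,78 \right)} + 23666\right) + b\right) + \left(\left(-23128 + 16528\right) - 16047\right)} = \frac{1}{\left(\left(\left(86 - 144\right) + 23666\right) + 30993\right) + \left(\left(-23128 + 16528\right) - 16047\right)} = \frac{1}{\left(\left(-58 + 23666\right) + 30993\right) - 22647} = \frac{1}{\left(23608 + 30993\right) - 22647} = \frac{1}{54601 - 22647} = \frac{1}{31954}$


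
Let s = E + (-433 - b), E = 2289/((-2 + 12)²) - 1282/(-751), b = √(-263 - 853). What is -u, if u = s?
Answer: 30671061/75100 + 6*I*√31 ≈ 408.4 + 33.407*I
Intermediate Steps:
b = 6*I*√31 (b = √(-1116) = 6*I*√31 ≈ 33.407*I)
E = 1847239/75100 (E = 2289/(10²) - 1282*(-1/751) = 2289/100 + 1282/751 = 1847239/75100 ≈ 24.597)
s = -30671061/75100 - 6*I*√31 (s = 1847239/75100 + (-433 - 6*I*√31) = -30671061/75100 - 6*I*√31 ≈ -408.4 - 33.407*I)
u = -30671061/75100 - 6*I*√31 ≈ -408.4 - 33.407*I
-u = -(-30671061/75100 - 6*I*√31) = 30671061/75100 + 6*I*√31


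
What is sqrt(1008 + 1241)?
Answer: sqrt(2249) ≈ 47.424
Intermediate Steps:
sqrt(1008 + 1241) = sqrt(2249)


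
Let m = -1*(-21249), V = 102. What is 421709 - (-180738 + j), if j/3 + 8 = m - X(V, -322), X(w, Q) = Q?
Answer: 537758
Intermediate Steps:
m = 21249
j = 64689 (j = -24 + 3*(21249 - 1*(-322)) = -24 + 3*(21249 + 322) = -24 + 3*21571 = -24 + 64713 = 64689)
421709 - (-180738 + j) = 421709 - (-180738 + 64689) = 421709 - 1*(-116049) = 421709 + 116049 = 537758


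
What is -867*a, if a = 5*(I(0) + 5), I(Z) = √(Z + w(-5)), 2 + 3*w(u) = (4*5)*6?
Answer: -21675 - 1445*√354 ≈ -48863.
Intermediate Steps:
w(u) = 118/3 (w(u) = -⅔ + ((4*5)*6)/3 = -⅔ + (20*6)/3 = -⅔ + (⅓)*120 = -⅔ + 40 = 118/3)
I(Z) = √(118/3 + Z) (I(Z) = √(Z + 118/3) = √(118/3 + Z))
a = 25 + 5*√354/3 (a = 5*(√(354 + 9*0)/3 + 5) = 5*(√(354 + 0)/3 + 5) = 5*(√354/3 + 5) = 5*(5 + √354/3) = 25 + 5*√354/3 ≈ 56.358)
-867*a = -867*(25 + 5*√354/3) = -21675 - 1445*√354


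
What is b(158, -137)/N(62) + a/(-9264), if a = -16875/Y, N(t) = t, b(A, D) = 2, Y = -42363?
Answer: 14515841/450591696 ≈ 0.032215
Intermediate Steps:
a = 625/1569 (a = -16875/(-42363) = -16875*(-1/42363) = 625/1569 ≈ 0.39834)
b(158, -137)/N(62) + a/(-9264) = 2/62 + (625/1569)/(-9264) = 2*(1/62) + (625/1569)*(-1/9264) = 1/31 - 625/14535216 = 14515841/450591696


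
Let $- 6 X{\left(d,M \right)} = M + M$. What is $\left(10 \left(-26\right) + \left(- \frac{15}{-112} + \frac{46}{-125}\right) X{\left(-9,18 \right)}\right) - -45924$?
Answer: $\frac{319657831}{7000} \approx 45665.0$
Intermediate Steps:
$X{\left(d,M \right)} = - \frac{M}{3}$ ($X{\left(d,M \right)} = - \frac{M + M}{6} = - \frac{2 M}{6} = - \frac{M}{3}$)
$\left(10 \left(-26\right) + \left(- \frac{15}{-112} + \frac{46}{-125}\right) X{\left(-9,18 \right)}\right) - -45924 = \left(10 \left(-26\right) + \left(- \frac{15}{-112} + \frac{46}{-125}\right) \left(\left(- \frac{1}{3}\right) 18\right)\right) - -45924 = \left(-260 + \left(\left(-15\right) \left(- \frac{1}{112}\right) + 46 \left(- \frac{1}{125}\right)\right) \left(-6\right)\right) + 45924 = \left(-260 + \left(\frac{15}{112} - \frac{46}{125}\right) \left(-6\right)\right) + 45924 = \left(-260 - - \frac{9831}{7000}\right) + 45924 = \left(-260 + \frac{9831}{7000}\right) + 45924 = - \frac{1810169}{7000} + 45924 = \frac{319657831}{7000}$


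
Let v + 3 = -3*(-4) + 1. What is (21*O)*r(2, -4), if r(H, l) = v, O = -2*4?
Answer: -1680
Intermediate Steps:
v = 10 (v = -3 + (-3*(-4) + 1) = -3 + (12 + 1) = -3 + 13 = 10)
O = -8
r(H, l) = 10
(21*O)*r(2, -4) = (21*(-8))*10 = -168*10 = -1680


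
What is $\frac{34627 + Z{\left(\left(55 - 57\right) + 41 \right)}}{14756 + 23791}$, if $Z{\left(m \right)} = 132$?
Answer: $\frac{34759}{38547} \approx 0.90173$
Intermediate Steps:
$\frac{34627 + Z{\left(\left(55 - 57\right) + 41 \right)}}{14756 + 23791} = \frac{34627 + 132}{14756 + 23791} = \frac{34759}{38547}$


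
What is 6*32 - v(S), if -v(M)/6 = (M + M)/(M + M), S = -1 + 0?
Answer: 198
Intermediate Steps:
S = -1
v(M) = -6 (v(M) = -6*(M + M)/(M + M) = -6*2*M/(2*M) = -6*2*M*1/(2*M) = -6*1 = -6)
6*32 - v(S) = 6*32 - 1*(-6) = 192 + 6 = 198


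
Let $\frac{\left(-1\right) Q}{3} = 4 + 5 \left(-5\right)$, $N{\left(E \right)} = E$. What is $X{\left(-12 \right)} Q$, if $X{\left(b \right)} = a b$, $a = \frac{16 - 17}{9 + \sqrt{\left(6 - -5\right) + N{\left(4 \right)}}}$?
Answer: $\frac{1134}{11} - \frac{126 \sqrt{15}}{11} \approx 58.728$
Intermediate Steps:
$Q = 63$ ($Q = - 3 \left(4 + 5 \left(-5\right)\right) = - 3 \left(4 - 25\right) = \left(-3\right) \left(-21\right) = 63$)
$a = - \frac{1}{9 + \sqrt{15}}$ ($a = \frac{16 - 17}{9 + \sqrt{\left(6 - -5\right) + 4}} = - \frac{1}{9 + \sqrt{\left(6 + 5\right) + 4}} = - \frac{1}{9 + \sqrt{11 + 4}} = - \frac{1}{9 + \sqrt{15}} \approx -0.077682$)
$X{\left(b \right)} = b \left(- \frac{3}{22} + \frac{\sqrt{15}}{66}\right)$ ($X{\left(b \right)} = \left(- \frac{3}{22} + \frac{\sqrt{15}}{66}\right) b = b \left(- \frac{3}{22} + \frac{\sqrt{15}}{66}\right)$)
$X{\left(-12 \right)} Q = \frac{1}{66} \left(-12\right) \left(-9 + \sqrt{15}\right) 63 = \left(\frac{18}{11} - \frac{2 \sqrt{15}}{11}\right) 63 = \frac{1134}{11} - \frac{126 \sqrt{15}}{11}$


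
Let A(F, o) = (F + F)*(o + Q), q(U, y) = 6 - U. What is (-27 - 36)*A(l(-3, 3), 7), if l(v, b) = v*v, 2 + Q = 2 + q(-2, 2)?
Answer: -17010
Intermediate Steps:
Q = 8 (Q = -2 + (2 + (6 - 1*(-2))) = -2 + (2 + (6 + 2)) = -2 + (2 + 8) = -2 + 10 = 8)
l(v, b) = v**2
A(F, o) = 2*F*(8 + o) (A(F, o) = (F + F)*(o + 8) = (2*F)*(8 + o) = 2*F*(8 + o))
(-27 - 36)*A(l(-3, 3), 7) = (-27 - 36)*(2*(-3)**2*(8 + 7)) = -126*9*15 = -63*270 = -17010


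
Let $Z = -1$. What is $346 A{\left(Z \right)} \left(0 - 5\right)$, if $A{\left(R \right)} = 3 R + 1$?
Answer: $3460$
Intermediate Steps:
$A{\left(R \right)} = 1 + 3 R$
$346 A{\left(Z \right)} \left(0 - 5\right) = 346 \left(1 + 3 \left(-1\right)\right) \left(0 - 5\right) = 346 \left(1 - 3\right) \left(-5\right) = 346 \left(\left(-2\right) \left(-5\right)\right) = 346 \cdot 10 = 3460$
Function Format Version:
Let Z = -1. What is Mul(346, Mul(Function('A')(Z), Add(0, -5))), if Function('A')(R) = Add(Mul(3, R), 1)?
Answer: 3460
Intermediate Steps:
Function('A')(R) = Add(1, Mul(3, R))
Mul(346, Mul(Function('A')(Z), Add(0, -5))) = Mul(346, Mul(Add(1, Mul(3, -1)), Add(0, -5))) = Mul(346, Mul(Add(1, -3), -5)) = Mul(346, Mul(-2, -5)) = Mul(346, 10) = 3460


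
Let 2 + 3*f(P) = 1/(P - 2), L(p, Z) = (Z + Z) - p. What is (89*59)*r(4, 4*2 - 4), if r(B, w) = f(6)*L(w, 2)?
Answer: 0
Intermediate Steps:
L(p, Z) = -p + 2*Z (L(p, Z) = 2*Z - p = -p + 2*Z)
f(P) = -⅔ + 1/(3*(-2 + P)) (f(P) = -⅔ + 1/(3*(P - 2)) = -⅔ + 1/(3*(-2 + P)))
r(B, w) = -7/3 + 7*w/12 (r(B, w) = ((5 - 2*6)/(3*(-2 + 6)))*(-w + 2*2) = ((⅓)*(5 - 12)/4)*(-w + 4) = ((⅓)*(¼)*(-7))*(4 - w) = -7*(4 - w)/12 = -7/3 + 7*w/12)
(89*59)*r(4, 4*2 - 4) = (89*59)*(-7/3 + 7*(4*2 - 4)/12) = 5251*(-7/3 + 7*(8 - 4)/12) = 5251*(-7/3 + (7/12)*4) = 5251*(-7/3 + 7/3) = 5251*0 = 0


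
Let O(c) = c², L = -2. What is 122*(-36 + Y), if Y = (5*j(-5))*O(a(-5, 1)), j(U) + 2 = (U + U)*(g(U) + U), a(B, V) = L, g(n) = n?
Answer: 234728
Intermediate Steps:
a(B, V) = -2
j(U) = -2 + 4*U² (j(U) = -2 + (U + U)*(U + U) = -2 + (2*U)*(2*U) = -2 + 4*U²)
Y = 1960 (Y = (5*(-2 + 4*(-5)²))*(-2)² = (5*(-2 + 4*25))*4 = (5*(-2 + 100))*4 = (5*98)*4 = 490*4 = 1960)
122*(-36 + Y) = 122*(-36 + 1960) = 122*1924 = 234728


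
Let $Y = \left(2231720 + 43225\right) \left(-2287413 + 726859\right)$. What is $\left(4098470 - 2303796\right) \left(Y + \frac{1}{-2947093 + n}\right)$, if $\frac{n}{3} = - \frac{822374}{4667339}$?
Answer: $- \frac{87639227015355571305438677702266}{13755084562649} \approx -6.3714 \cdot 10^{18}$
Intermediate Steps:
$Y = -3550174519530$ ($Y = 2274945 \left(-1560554\right) = -3550174519530$)
$n = - \frac{2467122}{4667339}$ ($n = 3 \left(- \frac{822374}{4667339}\right) = - \frac{2467122}{4667339} \approx -0.52859$)
$\left(4098470 - 2303796\right) \left(Y + \frac{1}{-2947093 + n}\right) = \left(4098470 - 2303796\right) \left(-3550174519530 + \frac{1}{-2947093 - \frac{2467122}{4667339}}\right) = 1794674 \left(-3550174519530 + \frac{1}{- \frac{13755084562649}{4667339}}\right) = 1794674 \left(-3550174519530 - \frac{4667339}{13755084562649}\right) = 1794674 \left(- \frac{48832950728296933763702309}{13755084562649}\right) = - \frac{87639227015355571305438677702266}{13755084562649}$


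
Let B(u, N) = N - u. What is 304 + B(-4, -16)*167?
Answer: -1700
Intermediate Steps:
304 + B(-4, -16)*167 = 304 + (-16 - 1*(-4))*167 = 304 + (-16 + 4)*167 = 304 - 12*167 = 304 - 2004 = -1700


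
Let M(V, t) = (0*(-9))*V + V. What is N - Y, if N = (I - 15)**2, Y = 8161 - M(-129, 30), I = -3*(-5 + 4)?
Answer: -8146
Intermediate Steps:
M(V, t) = V (M(V, t) = 0*V + V = 0 + V = V)
I = 3 (I = -3*(-1) = 3)
Y = 8290 (Y = 8161 - 1*(-129) = 8161 + 129 = 8290)
N = 144 (N = (3 - 15)**2 = (-12)**2 = 144)
N - Y = 144 - 1*8290 = 144 - 8290 = -8146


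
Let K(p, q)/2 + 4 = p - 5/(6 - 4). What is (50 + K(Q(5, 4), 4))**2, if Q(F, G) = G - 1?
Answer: 1849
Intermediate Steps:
Q(F, G) = -1 + G
K(p, q) = -13 + 2*p (K(p, q) = -8 + 2*(p - 5/(6 - 4)) = -8 + 2*(p - 5/2) = -8 + 2*(-5/2 + p) = -8 + (-5 + 2*p) = -13 + 2*p)
(50 + K(Q(5, 4), 4))**2 = (50 + (-13 + 2*(-1 + 4)))**2 = (50 + (-13 + 2*3))**2 = (50 + (-13 + 6))**2 = (50 - 7)**2 = 43**2 = 1849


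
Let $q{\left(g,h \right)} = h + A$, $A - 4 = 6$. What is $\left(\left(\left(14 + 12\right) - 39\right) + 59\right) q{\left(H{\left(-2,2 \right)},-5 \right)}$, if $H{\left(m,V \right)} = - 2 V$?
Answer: $230$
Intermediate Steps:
$A = 10$ ($A = 4 + 6 = 10$)
$q{\left(g,h \right)} = 10 + h$ ($q{\left(g,h \right)} = h + 10 = 10 + h$)
$\left(\left(\left(14 + 12\right) - 39\right) + 59\right) q{\left(H{\left(-2,2 \right)},-5 \right)} = \left(\left(\left(14 + 12\right) - 39\right) + 59\right) \left(10 - 5\right) = \left(\left(26 - 39\right) + 59\right) 5 = \left(-13 + 59\right) 5 = 46 \cdot 5 = 230$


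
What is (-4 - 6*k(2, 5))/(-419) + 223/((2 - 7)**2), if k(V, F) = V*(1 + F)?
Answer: 95337/10475 ≈ 9.1014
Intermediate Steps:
(-4 - 6*k(2, 5))/(-419) + 223/((2 - 7)**2) = (-4 - 12*(1 + 5))/(-419) + 223/((2 - 7)**2) = (-4 - 12*6)*(-1/419) + 223/((-5)**2) = (-4 - 6*12)*(-1/419) + 223/25 = (-4 - 72)*(-1/419) + 223*(1/25) = -76*(-1/419) + 223/25 = 76/419 + 223/25 = 95337/10475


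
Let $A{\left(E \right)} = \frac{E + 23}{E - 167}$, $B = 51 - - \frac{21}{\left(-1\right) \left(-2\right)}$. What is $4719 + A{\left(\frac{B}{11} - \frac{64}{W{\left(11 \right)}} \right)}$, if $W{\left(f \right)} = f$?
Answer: $\frac{17360700}{3679} \approx 4718.9$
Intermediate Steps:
$B = \frac{123}{2}$ ($B = 51 - - \frac{21}{2} = 51 + \frac{21}{2} = \frac{123}{2} \approx 61.5$)
$A{\left(E \right)} = \frac{23 + E}{-167 + E}$
$4719 + A{\left(\frac{B}{11} - \frac{64}{W{\left(11 \right)}} \right)} = 4719 + \frac{23 + \left(\frac{123}{2 \cdot 11} - \frac{64}{11}\right)}{-167 + \left(\frac{123}{2 \cdot 11} - \frac{64}{11}\right)} = 4719 + \frac{23 + \left(\frac{123}{2} \cdot \frac{1}{11} - \frac{64}{11}\right)}{-167 + \left(\frac{123}{2} \cdot \frac{1}{11} - \frac{64}{11}\right)} = 4719 + \frac{23 + \left(\frac{123}{22} - \frac{64}{11}\right)}{-167 + \left(\frac{123}{22} - \frac{64}{11}\right)} = 4719 + \frac{23 - \frac{5}{22}}{-167 - \frac{5}{22}} = 4719 + \frac{1}{- \frac{3679}{22}} \cdot \frac{501}{22} = 4719 - \frac{501}{3679} = \frac{17360700}{3679}$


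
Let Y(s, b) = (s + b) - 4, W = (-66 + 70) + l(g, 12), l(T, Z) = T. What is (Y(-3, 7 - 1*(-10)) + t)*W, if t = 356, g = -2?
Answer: 732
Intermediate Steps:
W = 2 (W = (-66 + 70) - 2 = 4 - 2 = 2)
Y(s, b) = -4 + b + s (Y(s, b) = (b + s) - 4 = -4 + b + s)
(Y(-3, 7 - 1*(-10)) + t)*W = ((-4 + (7 - 1*(-10)) - 3) + 356)*2 = ((-4 + (7 + 10) - 3) + 356)*2 = ((-4 + 17 - 3) + 356)*2 = (10 + 356)*2 = 366*2 = 732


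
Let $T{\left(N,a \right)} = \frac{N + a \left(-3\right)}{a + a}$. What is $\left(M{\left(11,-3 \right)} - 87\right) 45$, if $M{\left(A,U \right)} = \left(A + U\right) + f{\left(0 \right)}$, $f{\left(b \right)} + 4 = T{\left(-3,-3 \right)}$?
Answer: $-3780$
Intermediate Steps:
$T{\left(N,a \right)} = \frac{N - 3 a}{2 a}$
$f{\left(b \right)} = -5$ ($f{\left(b \right)} = -4 + \frac{-3 - -9}{2 \left(-3\right)} = -4 + \frac{1}{2} \left(- \frac{1}{3}\right) \left(-3 + 9\right) = -4 + \frac{1}{2} \left(- \frac{1}{3}\right) 6 = -4 - 1 = -5$)
$M{\left(A,U \right)} = -5 + A + U$ ($M{\left(A,U \right)} = \left(A + U\right) - 5 = -5 + A + U$)
$\left(M{\left(11,-3 \right)} - 87\right) 45 = \left(\left(-5 + 11 - 3\right) - 87\right) 45 = \left(3 - 87\right) 45 = \left(-84\right) 45 = -3780$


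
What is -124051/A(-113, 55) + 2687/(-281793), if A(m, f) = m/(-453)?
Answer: -15835386963310/31842609 ≈ -4.9730e+5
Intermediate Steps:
A(m, f) = -m/453 (A(m, f) = m*(-1/453) = -m/453)
-124051/A(-113, 55) + 2687/(-281793) = -124051/((-1/453*(-113))) + 2687/(-281793) = -124051/113/453 + 2687*(-1/281793) = -124051*453/113 - 2687/281793 = -56195103/113 - 2687/281793 = -15835386963310/31842609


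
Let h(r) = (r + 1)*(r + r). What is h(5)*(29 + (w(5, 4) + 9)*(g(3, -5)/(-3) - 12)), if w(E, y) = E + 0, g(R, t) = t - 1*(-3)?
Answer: -7780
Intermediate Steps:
g(R, t) = 3 + t (g(R, t) = t + 3 = 3 + t)
w(E, y) = E
h(r) = 2*r*(1 + r) (h(r) = (1 + r)*(2*r) = 2*r*(1 + r))
h(5)*(29 + (w(5, 4) + 9)*(g(3, -5)/(-3) - 12)) = (2*5*(1 + 5))*(29 + (5 + 9)*((3 - 5)/(-3) - 12)) = (2*5*6)*(29 + 14*(-2*(-⅓) - 12)) = 60*(29 + 14*(⅔ - 12)) = 60*(29 + 14*(-34/3)) = 60*(29 - 476/3) = 60*(-389/3) = -7780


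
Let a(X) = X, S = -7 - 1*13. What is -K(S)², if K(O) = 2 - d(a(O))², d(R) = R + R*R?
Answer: -20850782404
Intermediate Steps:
S = -20 (S = -7 - 13 = -20)
d(R) = R + R²
K(O) = 2 - O²*(1 + O)² (K(O) = 2 - (O*(1 + O))² = 2 - O²*(1 + O)²)
-K(S)² = -(2 - 1*(-20)²*(1 - 20)²)² = -(2 - 1*400*(-19)²)² = -(2 - 1*400*361)² = -(2 - 144400)² = -1*(-144398)² = -1*20850782404 = -20850782404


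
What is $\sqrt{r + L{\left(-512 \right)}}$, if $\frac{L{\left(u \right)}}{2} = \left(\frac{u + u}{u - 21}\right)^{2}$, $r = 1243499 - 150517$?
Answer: $\frac{5 \sqrt{12420250422}}{533} \approx 1045.5$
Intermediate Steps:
$r = 1092982$
$L{\left(u \right)} = \frac{8 u^{2}}{\left(-21 + u\right)^{2}}$ ($L{\left(u \right)} = 2 \left(\frac{u + u}{u - 21}\right)^{2} = 2 \left(\frac{2 u}{-21 + u}\right)^{2} = 2 \frac{4 u^{2}}{\left(-21 + u\right)^{2}} = \frac{8 u^{2}}{\left(-21 + u\right)^{2}}$)
$\sqrt{r + L{\left(-512 \right)}} = \sqrt{1092982 + \frac{8 \left(-512\right)^{2}}{\left(-21 - 512\right)^{2}}} = \sqrt{1092982 + 8 \cdot 262144 \cdot \frac{1}{284089}} = \sqrt{1092982 + \frac{2097152}{284089}} = \sqrt{\frac{310506260550}{284089}} = \frac{5 \sqrt{12420250422}}{533}$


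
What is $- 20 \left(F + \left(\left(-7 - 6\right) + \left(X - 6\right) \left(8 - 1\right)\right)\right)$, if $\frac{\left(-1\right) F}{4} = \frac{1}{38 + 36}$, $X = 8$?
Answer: $- \frac{700}{37} \approx -18.919$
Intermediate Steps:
$F = - \frac{2}{37}$ ($F = - \frac{4}{38 + 36} = - \frac{4}{74} = \left(-4\right) \frac{1}{74} = - \frac{2}{37} \approx -0.054054$)
$- 20 \left(F + \left(\left(-7 - 6\right) + \left(X - 6\right) \left(8 - 1\right)\right)\right) = - 20 \left(- \frac{2}{37} + \left(\left(-7 - 6\right) + \left(8 - 6\right) \left(8 - 1\right)\right)\right) = - 20 \left(- \frac{2}{37} + \left(-13 + 2 \cdot 7\right)\right) = - 20 \left(- \frac{2}{37} + \left(-13 + 14\right)\right) = - 20 \left(- \frac{2}{37} + 1\right) = \left(-20\right) \frac{35}{37} = - \frac{700}{37}$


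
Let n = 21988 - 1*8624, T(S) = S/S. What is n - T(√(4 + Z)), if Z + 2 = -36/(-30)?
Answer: 13363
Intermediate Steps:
Z = -⅘ (Z = -2 - 36/(-30) = -2 - 36*(-1/30) = -2 + 6/5 = -⅘ ≈ -0.80000)
T(S) = 1
n = 13364 (n = 21988 - 8624 = 13364)
n - T(√(4 + Z)) = 13364 - 1*1 = 13364 - 1 = 13363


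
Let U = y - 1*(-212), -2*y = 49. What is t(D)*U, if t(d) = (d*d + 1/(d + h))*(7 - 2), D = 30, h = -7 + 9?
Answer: 54001875/64 ≈ 8.4378e+5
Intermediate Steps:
y = -49/2 (y = -1/2*49 = -49/2 ≈ -24.500)
h = 2
U = 375/2 (U = -49/2 - 1*(-212) = -49/2 + 212 = 375/2 ≈ 187.50)
t(d) = 5*d**2 + 5/(2 + d) (t(d) = (d*d + 1/(d + 2))*(7 - 2) = (d**2 + 1/(2 + d))*5 = 5*d**2 + 5/(2 + d))
t(D)*U = (5*(1 + 30**3 + 2*30**2)/(2 + 30))*(375/2) = (5*(1 + 27000 + 2*900)/32)*(375/2) = (5*(1/32)*(1 + 27000 + 1800))*(375/2) = (5*(1/32)*28801)*(375/2) = (144005/32)*(375/2) = 54001875/64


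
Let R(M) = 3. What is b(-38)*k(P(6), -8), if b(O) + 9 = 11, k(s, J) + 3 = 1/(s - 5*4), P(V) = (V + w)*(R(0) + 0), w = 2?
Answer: -11/2 ≈ -5.5000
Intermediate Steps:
P(V) = 6 + 3*V (P(V) = (V + 2)*(3 + 0) = (2 + V)*3 = 6 + 3*V)
k(s, J) = -3 + 1/(-20 + s) (k(s, J) = -3 + 1/(s - 5*4) = -3 + 1/(s - 20) = -3 + 1/(-20 + s))
b(O) = 2 (b(O) = -9 + 11 = 2)
b(-38)*k(P(6), -8) = 2*((61 - 3*(6 + 3*6))/(-20 + (6 + 3*6))) = 2*((61 - 3*(6 + 18))/(-20 + (6 + 18))) = 2*((61 - 3*24)/(-20 + 24)) = 2*((61 - 72)/4) = 2*((1/4)*(-11)) = 2*(-11/4) = -11/2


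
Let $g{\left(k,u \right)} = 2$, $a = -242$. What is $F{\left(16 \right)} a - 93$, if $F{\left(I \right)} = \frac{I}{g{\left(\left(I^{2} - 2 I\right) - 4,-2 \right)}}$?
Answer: $-2029$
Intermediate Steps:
$F{\left(I \right)} = \frac{I}{2}$
$F{\left(16 \right)} a - 93 = \frac{1}{2} \cdot 16 \left(-242\right) - 93 = 8 \left(-242\right) - 93 = -1936 - 93 = -2029$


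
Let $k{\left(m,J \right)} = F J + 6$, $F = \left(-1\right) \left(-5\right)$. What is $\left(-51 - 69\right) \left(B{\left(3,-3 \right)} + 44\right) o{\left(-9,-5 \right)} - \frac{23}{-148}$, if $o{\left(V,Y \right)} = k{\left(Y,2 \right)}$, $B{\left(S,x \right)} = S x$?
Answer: $- \frac{9945577}{148} \approx -67200.0$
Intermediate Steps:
$F = 5$
$k{\left(m,J \right)} = 6 + 5 J$ ($k{\left(m,J \right)} = 5 J + 6 = 6 + 5 J$)
$o{\left(V,Y \right)} = 16$ ($o{\left(V,Y \right)} = 6 + 5 \cdot 2 = 6 + 10 = 16$)
$\left(-51 - 69\right) \left(B{\left(3,-3 \right)} + 44\right) o{\left(-9,-5 \right)} - \frac{23}{-148} = \left(-51 - 69\right) \left(3 \left(-3\right) + 44\right) 16 - \frac{23}{-148} = - 120 \left(-9 + 44\right) 16 - - \frac{23}{148} = \left(-120\right) 35 \cdot 16 + \frac{23}{148} = \left(-4200\right) 16 + \frac{23}{148} = -67200 + \frac{23}{148} = - \frac{9945577}{148}$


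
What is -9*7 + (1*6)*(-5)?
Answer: -93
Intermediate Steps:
-9*7 + (1*6)*(-5) = -63 + 6*(-5) = -63 - 30 = -93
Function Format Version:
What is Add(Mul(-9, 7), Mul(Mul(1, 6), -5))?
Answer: -93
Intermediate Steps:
Add(Mul(-9, 7), Mul(Mul(1, 6), -5)) = Add(-63, Mul(6, -5)) = Add(-63, -30) = -93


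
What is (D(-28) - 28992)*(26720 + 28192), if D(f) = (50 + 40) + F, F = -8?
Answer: -1587505920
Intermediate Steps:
D(f) = 82 (D(f) = (50 + 40) - 8 = 90 - 8 = 82)
(D(-28) - 28992)*(26720 + 28192) = (82 - 28992)*(26720 + 28192) = -28910*54912 = -1587505920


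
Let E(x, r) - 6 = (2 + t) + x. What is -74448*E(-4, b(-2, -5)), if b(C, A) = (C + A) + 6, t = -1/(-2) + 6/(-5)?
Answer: -1228392/5 ≈ -2.4568e+5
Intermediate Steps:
t = -7/10 (t = -1*(-1/2) + 6*(-1/5) = 1/2 - 6/5 = -7/10 ≈ -0.70000)
b(C, A) = 6 + A + C (b(C, A) = (A + C) + 6 = 6 + A + C)
E(x, r) = 73/10 + x (E(x, r) = 6 + ((2 - 7/10) + x) = 6 + (13/10 + x) = 73/10 + x)
-74448*E(-4, b(-2, -5)) = -74448*(73/10 - 4) = -74448*33/10 = -1228392/5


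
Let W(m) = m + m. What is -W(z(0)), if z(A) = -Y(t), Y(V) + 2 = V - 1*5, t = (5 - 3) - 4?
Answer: -18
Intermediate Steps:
t = -2 (t = 2 - 4 = -2)
Y(V) = -7 + V (Y(V) = -2 + (V - 1*5) = -2 + (V - 5) = -2 + (-5 + V) = -7 + V)
z(A) = 9 (z(A) = -(-7 - 2) = -1*(-9) = 9)
W(m) = 2*m
-W(z(0)) = -2*9 = -1*18 = -18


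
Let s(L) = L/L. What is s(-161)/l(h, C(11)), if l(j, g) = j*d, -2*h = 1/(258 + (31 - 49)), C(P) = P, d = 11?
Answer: -480/11 ≈ -43.636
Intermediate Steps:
h = -1/480 (h = -1/(2*(258 + (31 - 49))) = -1/(2*(258 - 18)) = -1/2/240 = -1/2*1/240 = -1/480 ≈ -0.0020833)
l(j, g) = 11*j (l(j, g) = j*11 = 11*j)
s(L) = 1
s(-161)/l(h, C(11)) = 1/(11*(-1/480)) = 1/(-11/480) = 1*(-480/11) = -480/11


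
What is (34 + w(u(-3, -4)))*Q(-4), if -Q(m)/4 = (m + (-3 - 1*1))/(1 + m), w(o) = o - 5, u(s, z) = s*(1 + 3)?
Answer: -544/3 ≈ -181.33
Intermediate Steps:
u(s, z) = 4*s (u(s, z) = s*4 = 4*s)
w(o) = -5 + o
Q(m) = -4*(-4 + m)/(1 + m) (Q(m) = -4*(m + (-3 - 1*1))/(1 + m) = -4*(m + (-3 - 1))/(1 + m) = -4*(m - 4)/(1 + m) = -4*(-4 + m)/(1 + m))
(34 + w(u(-3, -4)))*Q(-4) = (34 + (-5 + 4*(-3)))*(4*(4 - 1*(-4))/(1 - 4)) = (34 + (-5 - 12))*(4*(4 + 4)/(-3)) = (34 - 17)*(4*(-1/3)*8) = 17*(-32/3) = -544/3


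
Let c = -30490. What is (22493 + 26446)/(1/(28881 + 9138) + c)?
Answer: -1860611841/1159199309 ≈ -1.6051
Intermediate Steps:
(22493 + 26446)/(1/(28881 + 9138) + c) = (22493 + 26446)/(1/(28881 + 9138) - 30490) = 48939/(1/38019 - 30490) = 48939/(-1159199309/38019) = 48939*(-38019/1159199309) = -1860611841/1159199309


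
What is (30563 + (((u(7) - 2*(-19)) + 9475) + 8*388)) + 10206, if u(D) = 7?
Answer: 53393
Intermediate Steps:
(30563 + (((u(7) - 2*(-19)) + 9475) + 8*388)) + 10206 = (30563 + (((7 - 2*(-19)) + 9475) + 8*388)) + 10206 = (30563 + (((7 + 38) + 9475) + 3104)) + 10206 = (30563 + ((45 + 9475) + 3104)) + 10206 = (30563 + (9520 + 3104)) + 10206 = (30563 + 12624) + 10206 = 43187 + 10206 = 53393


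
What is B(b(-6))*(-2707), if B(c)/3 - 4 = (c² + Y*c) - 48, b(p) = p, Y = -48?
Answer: -2273880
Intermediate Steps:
B(c) = -132 - 144*c + 3*c² (B(c) = 12 + 3*((c² - 48*c) - 48) = 12 + 3*(-48 + c² - 48*c) = 12 + (-144 - 144*c + 3*c²) = -132 - 144*c + 3*c²)
B(b(-6))*(-2707) = (-132 - 144*(-6) + 3*(-6)²)*(-2707) = (-132 + 864 + 3*36)*(-2707) = (-132 + 864 + 108)*(-2707) = 840*(-2707) = -2273880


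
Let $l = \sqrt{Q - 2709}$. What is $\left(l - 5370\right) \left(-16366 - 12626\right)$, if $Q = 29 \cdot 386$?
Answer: $155687040 - 28992 \sqrt{8485} \approx 1.5302 \cdot 10^{8}$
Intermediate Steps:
$Q = 11194$
$l = \sqrt{8485}$ ($l = \sqrt{11194 - 2709} = \sqrt{8485} \approx 92.114$)
$\left(l - 5370\right) \left(-16366 - 12626\right) = \left(\sqrt{8485} - 5370\right) \left(-16366 - 12626\right) = \left(\sqrt{8485} - 5370\right) \left(-28992\right) = \left(-5370 + \sqrt{8485}\right) \left(-28992\right) = 155687040 - 28992 \sqrt{8485}$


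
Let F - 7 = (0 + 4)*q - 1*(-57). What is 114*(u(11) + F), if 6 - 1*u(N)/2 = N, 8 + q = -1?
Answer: 2052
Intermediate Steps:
q = -9 (q = -8 - 1 = -9)
u(N) = 12 - 2*N
F = 28 (F = 7 + ((0 + 4)*(-9) - 1*(-57)) = 7 + (4*(-9) + 57) = 7 + (-36 + 57) = 7 + 21 = 28)
114*(u(11) + F) = 114*((12 - 2*11) + 28) = 114*((12 - 22) + 28) = 114*(-10 + 28) = 114*18 = 2052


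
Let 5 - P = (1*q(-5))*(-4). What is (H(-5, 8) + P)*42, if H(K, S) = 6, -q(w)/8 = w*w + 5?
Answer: -39858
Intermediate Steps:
q(w) = -40 - 8*w**2 (q(w) = -8*(w*w + 5) = -8*(w**2 + 5) = -8*(5 + w**2) = -40 - 8*w**2)
P = -955 (P = 5 - 1*(-40 - 8*(-5)**2)*(-4) = 5 - 1*(-40 - 8*25)*(-4) = 5 - 1*(-40 - 200)*(-4) = 5 - 1*(-240)*(-4) = 5 - (-240)*(-4) = 5 - 1*960 = 5 - 960 = -955)
(H(-5, 8) + P)*42 = (6 - 955)*42 = -949*42 = -39858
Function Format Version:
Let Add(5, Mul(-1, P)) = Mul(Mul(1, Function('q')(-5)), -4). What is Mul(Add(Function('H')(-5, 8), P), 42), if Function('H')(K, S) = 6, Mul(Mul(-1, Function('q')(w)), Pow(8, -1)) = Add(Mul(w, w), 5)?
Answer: -39858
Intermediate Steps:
Function('q')(w) = Add(-40, Mul(-8, Pow(w, 2))) (Function('q')(w) = Mul(-8, Add(Mul(w, w), 5)) = Mul(-8, Add(Pow(w, 2), 5)) = Mul(-8, Add(5, Pow(w, 2))) = Add(-40, Mul(-8, Pow(w, 2))))
P = -955 (P = Add(5, Mul(-1, Mul(Mul(1, Add(-40, Mul(-8, Pow(-5, 2)))), -4))) = Add(5, Mul(-1, Mul(Mul(1, Add(-40, Mul(-8, 25))), -4))) = Add(5, Mul(-1, Mul(Mul(1, Add(-40, -200)), -4))) = Add(5, Mul(-1, Mul(Mul(1, -240), -4))) = Add(5, Mul(-1, Mul(-240, -4))) = Add(5, Mul(-1, 960)) = Add(5, -960) = -955)
Mul(Add(Function('H')(-5, 8), P), 42) = Mul(Add(6, -955), 42) = Mul(-949, 42) = -39858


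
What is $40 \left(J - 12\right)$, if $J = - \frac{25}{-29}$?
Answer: $- \frac{12920}{29} \approx -445.52$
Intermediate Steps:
$J = \frac{25}{29}$ ($J = \left(-25\right) \left(- \frac{1}{29}\right) = \frac{25}{29} \approx 0.86207$)
$40 \left(J - 12\right) = 40 \left(\frac{25}{29} - 12\right) = 40 \left(- \frac{323}{29}\right) = - \frac{12920}{29}$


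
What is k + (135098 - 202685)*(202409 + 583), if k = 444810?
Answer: -13719175494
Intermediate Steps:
k + (135098 - 202685)*(202409 + 583) = 444810 + (135098 - 202685)*(202409 + 583) = 444810 - 67587*202992 = 444810 - 13719620304 = -13719175494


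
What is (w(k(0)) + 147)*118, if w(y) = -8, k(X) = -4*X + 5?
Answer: 16402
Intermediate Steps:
k(X) = 5 - 4*X
(w(k(0)) + 147)*118 = (-8 + 147)*118 = 139*118 = 16402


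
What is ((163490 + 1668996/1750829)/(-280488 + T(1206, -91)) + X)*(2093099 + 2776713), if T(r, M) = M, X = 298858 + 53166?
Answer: 842136797843762769299336/491245849991 ≈ 1.7143e+12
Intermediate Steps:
X = 352024
((163490 + 1668996/1750829)/(-280488 + T(1206, -91)) + X)*(2093099 + 2776713) = ((163490 + 1668996/1750829)/(-280488 - 91) + 352024)*(2093099 + 2776713) = ((163490 + 1668996*(1/1750829))/(-280579) + 352024)*4869812 = ((163490 + 1668996/1750829)*(-1/280579) + 352024)*4869812 = ((286244702206/1750829)*(-1/280579) + 352024)*4869812 = (-286244702206/491245849991 + 352024)*4869812 = (172930042852529578/491245849991)*4869812 = 842136797843762769299336/491245849991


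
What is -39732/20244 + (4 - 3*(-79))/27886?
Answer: -13131997/6720526 ≈ -1.9540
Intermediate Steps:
-39732/20244 + (4 - 3*(-79))/27886 = -39732*1/20244 + (4 + 237)*(1/27886) = -473/241 + 241*(1/27886) = -473/241 + 241/27886 = -13131997/6720526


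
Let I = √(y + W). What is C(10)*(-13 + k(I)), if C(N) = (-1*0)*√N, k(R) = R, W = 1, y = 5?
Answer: 0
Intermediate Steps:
I = √6 (I = √(5 + 1) = √6 ≈ 2.4495)
C(N) = 0 (C(N) = 0*√N = 0)
C(10)*(-13 + k(I)) = 0*(-13 + √6) = 0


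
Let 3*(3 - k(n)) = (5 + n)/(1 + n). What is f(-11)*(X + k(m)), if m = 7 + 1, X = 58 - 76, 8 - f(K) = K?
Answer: -7942/27 ≈ -294.15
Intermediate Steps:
f(K) = 8 - K
X = -18
m = 8
k(n) = 3 - (5 + n)/(3*(1 + n))
f(-11)*(X + k(m)) = (8 - 1*(-11))*(-18 + 4*(1 + 2*8)/(3*(1 + 8))) = (8 + 11)*(-18 + (4/3)*(1 + 16)/9) = 19*(-18 + (4/3)*(⅑)*17) = 19*(-18 + 68/27) = 19*(-418/27) = -7942/27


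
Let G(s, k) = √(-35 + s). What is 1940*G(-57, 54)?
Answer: 3880*I*√23 ≈ 18608.0*I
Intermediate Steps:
1940*G(-57, 54) = 1940*√(-35 - 57) = 1940*√(-92) = 1940*(2*I*√23) = 3880*I*√23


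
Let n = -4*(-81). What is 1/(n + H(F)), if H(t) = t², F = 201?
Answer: 1/40725 ≈ 2.4555e-5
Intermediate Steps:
n = 324
1/(n + H(F)) = 1/(324 + 201²) = 1/(324 + 40401) = 1/40725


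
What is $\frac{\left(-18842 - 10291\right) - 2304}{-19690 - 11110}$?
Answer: $\frac{4491}{4400} \approx 1.0207$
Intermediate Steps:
$\frac{\left(-18842 - 10291\right) - 2304}{-19690 - 11110} = \frac{\left(-18842 - 10291\right) - 2304}{-30800} = \left(-29133 - 2304\right) \left(- \frac{1}{30800}\right) = \left(-31437\right) \left(- \frac{1}{30800}\right) = \frac{4491}{4400}$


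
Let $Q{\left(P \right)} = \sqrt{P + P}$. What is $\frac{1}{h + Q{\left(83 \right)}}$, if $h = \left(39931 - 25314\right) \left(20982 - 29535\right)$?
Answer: $- \frac{125019201}{15629800618678235} - \frac{\sqrt{166}}{15629800618678235} \approx -7.9988 \cdot 10^{-9}$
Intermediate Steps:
$h = -125019201$ ($h = 14617 \left(-8553\right) = -125019201$)
$Q{\left(P \right)} = \sqrt{2} \sqrt{P}$ ($Q{\left(P \right)} = \sqrt{2 P} = \sqrt{2} \sqrt{P}$)
$\frac{1}{h + Q{\left(83 \right)}} = \frac{1}{-125019201 + \sqrt{2} \sqrt{83}} = \frac{1}{-125019201 + \sqrt{166}}$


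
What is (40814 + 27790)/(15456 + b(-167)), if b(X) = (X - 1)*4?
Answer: 5717/1232 ≈ 4.6404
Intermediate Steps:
b(X) = -4 + 4*X (b(X) = (-1 + X)*4 = -4 + 4*X)
(40814 + 27790)/(15456 + b(-167)) = (40814 + 27790)/(15456 + (-4 + 4*(-167))) = 68604/(15456 + (-4 - 668)) = 68604/(15456 - 672) = 68604/14784 = 68604*(1/14784) = 5717/1232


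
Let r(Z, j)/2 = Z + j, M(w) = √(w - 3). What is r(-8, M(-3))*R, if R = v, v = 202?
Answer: -3232 + 404*I*√6 ≈ -3232.0 + 989.59*I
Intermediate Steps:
M(w) = √(-3 + w)
r(Z, j) = 2*Z + 2*j (r(Z, j) = 2*(Z + j) = 2*Z + 2*j)
R = 202
r(-8, M(-3))*R = (2*(-8) + 2*√(-3 - 3))*202 = (-16 + 2*√(-6))*202 = (-16 + 2*(I*√6))*202 = (-16 + 2*I*√6)*202 = -3232 + 404*I*√6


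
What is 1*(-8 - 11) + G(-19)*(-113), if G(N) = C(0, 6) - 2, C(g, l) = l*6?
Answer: -3861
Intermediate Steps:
C(g, l) = 6*l
G(N) = 34 (G(N) = 6*6 - 2 = 36 - 2 = 34)
1*(-8 - 11) + G(-19)*(-113) = 1*(-8 - 11) + 34*(-113) = 1*(-19) - 3842 = -19 - 3842 = -3861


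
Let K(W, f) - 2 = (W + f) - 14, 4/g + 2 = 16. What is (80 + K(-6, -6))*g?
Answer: 16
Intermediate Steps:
g = 2/7 (g = 4/(-2 + 16) = 4/14 = 4*(1/14) = 2/7 ≈ 0.28571)
K(W, f) = -12 + W + f (K(W, f) = 2 + ((W + f) - 14) = 2 + (-14 + W + f) = -12 + W + f)
(80 + K(-6, -6))*g = (80 + (-12 - 6 - 6))*(2/7) = (80 - 24)*(2/7) = 56*(2/7) = 16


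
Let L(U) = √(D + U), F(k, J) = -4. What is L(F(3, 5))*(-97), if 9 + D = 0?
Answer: -97*I*√13 ≈ -349.74*I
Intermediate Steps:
D = -9 (D = -9 + 0 = -9)
L(U) = √(-9 + U)
L(F(3, 5))*(-97) = √(-9 - 4)*(-97) = √(-13)*(-97) = (I*√13)*(-97) = -97*I*√13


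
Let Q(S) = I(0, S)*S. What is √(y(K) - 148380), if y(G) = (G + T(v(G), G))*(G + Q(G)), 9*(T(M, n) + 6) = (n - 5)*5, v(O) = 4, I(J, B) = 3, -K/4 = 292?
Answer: 2*√18857553/3 ≈ 2895.0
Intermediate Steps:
K = -1168 (K = -4*292 = -1168)
T(M, n) = -79/9 + 5*n/9 (T(M, n) = -6 + ((n - 5)*5)/9 = -6 + ((-5 + n)*5)/9 = -6 + (-25 + 5*n)/9 = -6 + (-25/9 + 5*n/9) = -79/9 + 5*n/9)
Q(S) = 3*S
y(G) = 4*G*(-79/9 + 14*G/9) (y(G) = (G + (-79/9 + 5*G/9))*(G + 3*G) = (-79/9 + 14*G/9)*(4*G) = 4*G*(-79/9 + 14*G/9))
√(y(K) - 148380) = √((4/9)*(-1168)*(-79 + 14*(-1168)) - 148380) = √((4/9)*(-1168)*(-79 - 16352) - 148380) = √((4/9)*(-1168)*(-16431) - 148380) = √(25588544/3 - 148380) = √(25143404/3) = 2*√18857553/3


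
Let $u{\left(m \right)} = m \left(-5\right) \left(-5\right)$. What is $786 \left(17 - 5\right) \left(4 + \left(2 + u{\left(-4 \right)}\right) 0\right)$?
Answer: $37728$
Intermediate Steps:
$u{\left(m \right)} = 25 m$ ($u{\left(m \right)} = - 5 m \left(-5\right) = 25 m$)
$786 \left(17 - 5\right) \left(4 + \left(2 + u{\left(-4 \right)}\right) 0\right) = 786 \left(17 - 5\right) \left(4 + \left(2 + 25 \left(-4\right)\right) 0\right) = 786 \cdot 12 \left(4 + \left(2 - 100\right) 0\right) = 786 \cdot 12 \left(4 - 0\right) = 786 \cdot 12 \left(4 + 0\right) = 786 \cdot 12 \cdot 4 = 786 \cdot 48 = 37728$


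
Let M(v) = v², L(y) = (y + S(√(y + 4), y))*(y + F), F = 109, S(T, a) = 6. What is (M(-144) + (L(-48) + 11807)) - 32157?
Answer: -2176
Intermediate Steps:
L(y) = (6 + y)*(109 + y) (L(y) = (y + 6)*(y + 109) = (6 + y)*(109 + y))
(M(-144) + (L(-48) + 11807)) - 32157 = ((-144)² + ((654 + (-48)² + 115*(-48)) + 11807)) - 32157 = (20736 + ((654 + 2304 - 5520) + 11807)) - 32157 = (20736 + (-2562 + 11807)) - 32157 = (20736 + 9245) - 32157 = 29981 - 32157 = -2176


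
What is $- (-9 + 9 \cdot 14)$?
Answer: $-117$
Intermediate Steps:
$- (-9 + 9 \cdot 14) = - (-9 + 126) = \left(-1\right) 117 = -117$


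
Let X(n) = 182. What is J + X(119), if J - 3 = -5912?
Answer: -5727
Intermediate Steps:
J = -5909 (J = 3 - 5912 = -5909)
J + X(119) = -5909 + 182 = -5727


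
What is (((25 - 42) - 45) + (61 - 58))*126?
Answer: -7434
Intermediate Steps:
(((25 - 42) - 45) + (61 - 58))*126 = ((-17 - 45) + 3)*126 = (-62 + 3)*126 = -59*126 = -7434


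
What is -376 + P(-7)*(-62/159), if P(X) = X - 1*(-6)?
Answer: -59722/159 ≈ -375.61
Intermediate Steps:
P(X) = 6 + X (P(X) = X + 6 = 6 + X)
-376 + P(-7)*(-62/159) = -376 + (6 - 7)*(-62/159) = -376 - (-62)/159 = -376 - 1*(-62/159) = -376 + 62/159 = -59722/159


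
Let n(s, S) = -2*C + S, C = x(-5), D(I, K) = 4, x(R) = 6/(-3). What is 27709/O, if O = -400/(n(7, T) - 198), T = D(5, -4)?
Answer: 526471/40 ≈ 13162.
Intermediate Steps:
x(R) = -2 (x(R) = 6*(-⅓) = -2)
C = -2
T = 4
n(s, S) = 4 + S (n(s, S) = -2*(-2) + S = 4 + S)
O = 40/19 (O = -400/((4 + 4) - 198) = -400/(8 - 198) = -400/(-190) = -400*(-1/190) = 40/19 ≈ 2.1053)
27709/O = 27709/(40/19) = 27709*(19/40) = 526471/40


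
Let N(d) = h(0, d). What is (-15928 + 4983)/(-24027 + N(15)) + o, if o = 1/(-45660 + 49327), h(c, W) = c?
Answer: 40159342/88107009 ≈ 0.45580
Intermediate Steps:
N(d) = 0
o = 1/3667 ≈ 0.00027270
(-15928 + 4983)/(-24027 + N(15)) + o = (-15928 + 4983)/(-24027 + 0) + 1/3667 = -10945/(-24027) + 1/3667 = -10945*(-1/24027) + 1/3667 = 10945/24027 + 1/3667 = 40159342/88107009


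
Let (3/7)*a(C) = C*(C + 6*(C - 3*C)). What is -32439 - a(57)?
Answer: 50952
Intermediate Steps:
a(C) = -77*C²/3 (a(C) = 7*(C*(C + 6*(C - 3*C)))/3 = 7*(C*(C + 6*(-2*C)))/3 = 7*(C*(C - 12*C))/3 = 7*(C*(-11*C))/3 = 7*(-11*C²)/3 = -77*C²/3)
-32439 - a(57) = -32439 - (-77)*57²/3 = -32439 - (-77)*3249/3 = -32439 - 1*(-83391) = -32439 + 83391 = 50952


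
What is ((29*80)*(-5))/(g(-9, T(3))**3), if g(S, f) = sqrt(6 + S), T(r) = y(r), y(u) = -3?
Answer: -11600*I*sqrt(3)/9 ≈ -2232.4*I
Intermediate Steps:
T(r) = -3
((29*80)*(-5))/(g(-9, T(3))**3) = ((29*80)*(-5))/((sqrt(6 - 9))**3) = (2320*(-5))/((sqrt(-3))**3) = -11600*I*sqrt(3)/9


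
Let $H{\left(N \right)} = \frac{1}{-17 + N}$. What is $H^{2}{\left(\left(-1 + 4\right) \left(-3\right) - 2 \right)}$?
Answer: $\frac{1}{784} \approx 0.0012755$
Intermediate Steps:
$H^{2}{\left(\left(-1 + 4\right) \left(-3\right) - 2 \right)} = \left(\frac{1}{-17 + \left(\left(-1 + 4\right) \left(-3\right) - 2\right)}\right)^{2} = \left(\frac{1}{-17 + \left(3 \left(-3\right) - 2\right)}\right)^{2} = \left(\frac{1}{-17 - 11}\right)^{2} = \left(\frac{1}{-28}\right)^{2} = \left(- \frac{1}{28}\right)^{2} = \frac{1}{784}$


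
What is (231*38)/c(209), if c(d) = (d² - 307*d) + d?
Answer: -42/97 ≈ -0.43299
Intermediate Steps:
c(d) = d² - 306*d
(231*38)/c(209) = (231*38)/((209*(-306 + 209))) = 8778/((209*(-97))) = 8778/(-20273) = 8778*(-1/20273) = -42/97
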